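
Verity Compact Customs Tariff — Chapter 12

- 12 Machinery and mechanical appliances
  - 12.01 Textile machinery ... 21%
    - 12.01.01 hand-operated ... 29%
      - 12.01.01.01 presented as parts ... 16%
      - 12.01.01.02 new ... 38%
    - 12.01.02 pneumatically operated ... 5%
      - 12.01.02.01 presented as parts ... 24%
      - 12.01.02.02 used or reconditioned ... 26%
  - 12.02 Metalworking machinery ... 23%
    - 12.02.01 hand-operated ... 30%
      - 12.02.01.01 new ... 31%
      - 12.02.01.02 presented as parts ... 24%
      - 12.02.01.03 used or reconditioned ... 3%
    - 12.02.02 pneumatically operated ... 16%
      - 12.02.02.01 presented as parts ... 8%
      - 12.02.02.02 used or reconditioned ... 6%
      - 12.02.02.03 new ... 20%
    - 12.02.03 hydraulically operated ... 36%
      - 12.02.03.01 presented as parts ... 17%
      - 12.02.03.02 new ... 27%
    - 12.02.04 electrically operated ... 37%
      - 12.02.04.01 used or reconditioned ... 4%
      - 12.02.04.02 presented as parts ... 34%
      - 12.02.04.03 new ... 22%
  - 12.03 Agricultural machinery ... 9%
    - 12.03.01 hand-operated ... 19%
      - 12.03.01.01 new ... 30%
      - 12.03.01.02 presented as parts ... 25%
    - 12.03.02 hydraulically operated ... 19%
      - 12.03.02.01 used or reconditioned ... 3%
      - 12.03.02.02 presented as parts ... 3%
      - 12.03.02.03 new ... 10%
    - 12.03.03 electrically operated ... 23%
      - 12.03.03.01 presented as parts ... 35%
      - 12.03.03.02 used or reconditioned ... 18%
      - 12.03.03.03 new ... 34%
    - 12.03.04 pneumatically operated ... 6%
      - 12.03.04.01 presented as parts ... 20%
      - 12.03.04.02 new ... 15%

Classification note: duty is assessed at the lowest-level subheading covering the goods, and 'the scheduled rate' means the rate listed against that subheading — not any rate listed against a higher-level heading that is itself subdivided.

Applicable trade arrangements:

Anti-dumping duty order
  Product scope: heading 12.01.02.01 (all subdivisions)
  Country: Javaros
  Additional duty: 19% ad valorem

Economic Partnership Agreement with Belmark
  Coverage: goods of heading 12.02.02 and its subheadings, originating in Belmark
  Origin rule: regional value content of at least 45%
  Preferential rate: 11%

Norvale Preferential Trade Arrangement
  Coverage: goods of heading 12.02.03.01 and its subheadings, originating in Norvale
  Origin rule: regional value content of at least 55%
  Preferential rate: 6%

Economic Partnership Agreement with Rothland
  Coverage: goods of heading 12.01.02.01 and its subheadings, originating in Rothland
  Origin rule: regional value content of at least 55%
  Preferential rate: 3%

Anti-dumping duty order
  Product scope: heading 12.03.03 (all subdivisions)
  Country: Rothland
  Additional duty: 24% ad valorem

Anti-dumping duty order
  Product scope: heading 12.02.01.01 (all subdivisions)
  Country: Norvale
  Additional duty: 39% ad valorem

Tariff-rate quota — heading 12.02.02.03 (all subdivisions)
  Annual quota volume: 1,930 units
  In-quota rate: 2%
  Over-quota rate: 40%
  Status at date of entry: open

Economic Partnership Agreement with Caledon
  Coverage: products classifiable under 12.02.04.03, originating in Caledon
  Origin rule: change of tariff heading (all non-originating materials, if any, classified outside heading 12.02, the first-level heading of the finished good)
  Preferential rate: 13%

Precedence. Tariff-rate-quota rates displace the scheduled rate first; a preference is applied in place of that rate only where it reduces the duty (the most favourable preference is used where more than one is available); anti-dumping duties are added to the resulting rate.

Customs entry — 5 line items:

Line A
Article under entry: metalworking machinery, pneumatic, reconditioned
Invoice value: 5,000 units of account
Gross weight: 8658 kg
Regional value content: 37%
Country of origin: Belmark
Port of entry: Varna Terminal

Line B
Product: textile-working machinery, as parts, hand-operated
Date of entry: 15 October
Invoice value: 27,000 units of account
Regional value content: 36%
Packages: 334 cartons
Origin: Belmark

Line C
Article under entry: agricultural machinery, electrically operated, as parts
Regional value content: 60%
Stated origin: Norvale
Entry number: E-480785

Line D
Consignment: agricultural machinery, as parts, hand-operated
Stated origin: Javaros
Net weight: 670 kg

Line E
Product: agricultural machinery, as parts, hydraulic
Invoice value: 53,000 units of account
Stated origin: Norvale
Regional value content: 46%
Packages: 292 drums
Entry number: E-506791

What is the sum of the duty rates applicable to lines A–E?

Line A: metalworking → 12.02; pneumatic → 12.02.02; reconditioned → 12.02.02.02. Scheduled 6%. Belmark agreement on 12.02.02: RVC < 45%. → 6%.
Line B: textile-working → 12.01; hand-operated → 12.01.01; as parts → 12.01.01.01. Scheduled 16%. Belmark agreement on 12.02.02: 12.01.01.01 not covered. → 16%.
Line C: agricultural → 12.03; electrically operated → 12.03.03; as parts → 12.03.03.01. Scheduled 35%. Norvale agreement on 12.02.03.01: 12.03.03.01 not covered. → 35%.
Line D: agricultural → 12.03; hand-operated → 12.03.01; as parts → 12.03.01.02. Scheduled 25%. No special measure applies. → 25%.
Line E: agricultural → 12.03; hydraulic → 12.03.02; as parts → 12.03.02.02. Scheduled 3%. Norvale agreement on 12.02.03.01: 12.03.02.02 not covered. → 3%.
Sum: 6% + 16% + 35% + 25% + 3% = 85%.

85%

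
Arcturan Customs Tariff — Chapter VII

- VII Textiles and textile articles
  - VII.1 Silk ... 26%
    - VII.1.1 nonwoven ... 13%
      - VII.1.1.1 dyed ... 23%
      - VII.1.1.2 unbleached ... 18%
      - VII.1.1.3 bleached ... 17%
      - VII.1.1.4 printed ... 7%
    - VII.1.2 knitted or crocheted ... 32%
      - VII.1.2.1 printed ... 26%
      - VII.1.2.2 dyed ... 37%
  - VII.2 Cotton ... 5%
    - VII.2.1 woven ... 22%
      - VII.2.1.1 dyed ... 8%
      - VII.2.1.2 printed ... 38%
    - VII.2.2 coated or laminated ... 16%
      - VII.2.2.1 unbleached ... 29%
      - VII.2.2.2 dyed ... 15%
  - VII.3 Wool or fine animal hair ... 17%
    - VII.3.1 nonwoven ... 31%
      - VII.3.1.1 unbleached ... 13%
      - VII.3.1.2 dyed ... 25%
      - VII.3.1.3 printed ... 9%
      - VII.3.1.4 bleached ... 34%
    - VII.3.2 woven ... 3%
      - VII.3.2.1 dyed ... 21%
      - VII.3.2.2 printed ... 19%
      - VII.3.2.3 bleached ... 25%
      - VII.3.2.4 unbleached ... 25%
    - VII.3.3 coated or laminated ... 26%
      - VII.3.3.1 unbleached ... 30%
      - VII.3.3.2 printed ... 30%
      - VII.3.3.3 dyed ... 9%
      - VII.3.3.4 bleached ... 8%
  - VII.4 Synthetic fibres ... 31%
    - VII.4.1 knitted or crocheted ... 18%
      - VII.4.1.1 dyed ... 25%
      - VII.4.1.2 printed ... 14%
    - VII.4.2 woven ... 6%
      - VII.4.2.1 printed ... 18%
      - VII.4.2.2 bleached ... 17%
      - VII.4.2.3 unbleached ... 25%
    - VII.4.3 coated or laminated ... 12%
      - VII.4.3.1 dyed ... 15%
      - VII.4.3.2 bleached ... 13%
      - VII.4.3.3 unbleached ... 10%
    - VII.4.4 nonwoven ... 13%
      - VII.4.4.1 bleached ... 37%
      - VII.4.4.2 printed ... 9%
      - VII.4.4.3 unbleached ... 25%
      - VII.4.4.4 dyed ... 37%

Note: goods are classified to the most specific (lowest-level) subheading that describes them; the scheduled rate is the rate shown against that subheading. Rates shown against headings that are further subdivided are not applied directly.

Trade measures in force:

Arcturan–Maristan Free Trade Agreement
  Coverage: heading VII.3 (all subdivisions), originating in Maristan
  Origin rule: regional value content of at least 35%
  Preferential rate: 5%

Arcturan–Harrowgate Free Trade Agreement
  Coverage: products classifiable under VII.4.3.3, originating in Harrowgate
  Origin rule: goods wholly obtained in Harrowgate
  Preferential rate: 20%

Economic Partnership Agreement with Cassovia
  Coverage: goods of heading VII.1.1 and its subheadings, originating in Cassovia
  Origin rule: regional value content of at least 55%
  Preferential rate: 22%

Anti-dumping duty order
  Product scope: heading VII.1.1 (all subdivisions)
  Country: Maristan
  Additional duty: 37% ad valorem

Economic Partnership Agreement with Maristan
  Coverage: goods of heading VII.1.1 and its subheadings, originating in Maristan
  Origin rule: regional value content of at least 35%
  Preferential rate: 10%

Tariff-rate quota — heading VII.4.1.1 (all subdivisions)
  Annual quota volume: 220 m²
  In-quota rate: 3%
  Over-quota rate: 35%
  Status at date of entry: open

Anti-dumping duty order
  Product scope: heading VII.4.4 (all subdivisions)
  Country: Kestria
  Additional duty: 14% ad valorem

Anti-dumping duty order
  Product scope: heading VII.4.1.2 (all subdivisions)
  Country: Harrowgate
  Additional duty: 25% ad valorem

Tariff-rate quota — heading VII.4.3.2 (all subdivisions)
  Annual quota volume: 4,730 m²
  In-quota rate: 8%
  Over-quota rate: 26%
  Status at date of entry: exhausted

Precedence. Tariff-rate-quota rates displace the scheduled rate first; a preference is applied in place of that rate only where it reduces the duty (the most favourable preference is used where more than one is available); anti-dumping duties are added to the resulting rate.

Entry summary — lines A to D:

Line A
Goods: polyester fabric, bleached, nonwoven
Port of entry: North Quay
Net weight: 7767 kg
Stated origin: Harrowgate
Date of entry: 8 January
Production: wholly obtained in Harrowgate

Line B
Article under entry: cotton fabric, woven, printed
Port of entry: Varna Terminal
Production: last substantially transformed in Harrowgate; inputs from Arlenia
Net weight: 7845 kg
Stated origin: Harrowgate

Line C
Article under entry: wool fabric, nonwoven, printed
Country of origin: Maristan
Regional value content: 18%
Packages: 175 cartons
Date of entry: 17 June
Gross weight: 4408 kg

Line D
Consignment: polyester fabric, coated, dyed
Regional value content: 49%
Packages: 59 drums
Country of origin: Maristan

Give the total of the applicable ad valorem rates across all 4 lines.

99%

Line A: polyester → VII.4; nonwoven → VII.4.4; bleached → VII.4.4.1. Scheduled 37%. Harrowgate agreement on VII.4.3.3: VII.4.4.1 not covered. → 37%.
Line B: cotton → VII.2; woven → VII.2.1; printed → VII.2.1.2. Scheduled 38%. Harrowgate agreement on VII.4.3.3: VII.2.1.2 not covered. → 38%.
Line C: wool → VII.3; nonwoven → VII.3.1; printed → VII.3.1.3. Scheduled 9%. Maristan agreement on VII.3: RVC < 35%; Maristan agreement on VII.1.1: VII.3.1.3 not covered. → 9%.
Line D: polyester → VII.4; coated → VII.4.3; dyed → VII.4.3.1. Scheduled 15%. Maristan agreement on VII.3: VII.4.3.1 not covered; Maristan agreement on VII.1.1: VII.4.3.1 not covered. → 15%.
Sum: 37% + 38% + 9% + 15% = 99%.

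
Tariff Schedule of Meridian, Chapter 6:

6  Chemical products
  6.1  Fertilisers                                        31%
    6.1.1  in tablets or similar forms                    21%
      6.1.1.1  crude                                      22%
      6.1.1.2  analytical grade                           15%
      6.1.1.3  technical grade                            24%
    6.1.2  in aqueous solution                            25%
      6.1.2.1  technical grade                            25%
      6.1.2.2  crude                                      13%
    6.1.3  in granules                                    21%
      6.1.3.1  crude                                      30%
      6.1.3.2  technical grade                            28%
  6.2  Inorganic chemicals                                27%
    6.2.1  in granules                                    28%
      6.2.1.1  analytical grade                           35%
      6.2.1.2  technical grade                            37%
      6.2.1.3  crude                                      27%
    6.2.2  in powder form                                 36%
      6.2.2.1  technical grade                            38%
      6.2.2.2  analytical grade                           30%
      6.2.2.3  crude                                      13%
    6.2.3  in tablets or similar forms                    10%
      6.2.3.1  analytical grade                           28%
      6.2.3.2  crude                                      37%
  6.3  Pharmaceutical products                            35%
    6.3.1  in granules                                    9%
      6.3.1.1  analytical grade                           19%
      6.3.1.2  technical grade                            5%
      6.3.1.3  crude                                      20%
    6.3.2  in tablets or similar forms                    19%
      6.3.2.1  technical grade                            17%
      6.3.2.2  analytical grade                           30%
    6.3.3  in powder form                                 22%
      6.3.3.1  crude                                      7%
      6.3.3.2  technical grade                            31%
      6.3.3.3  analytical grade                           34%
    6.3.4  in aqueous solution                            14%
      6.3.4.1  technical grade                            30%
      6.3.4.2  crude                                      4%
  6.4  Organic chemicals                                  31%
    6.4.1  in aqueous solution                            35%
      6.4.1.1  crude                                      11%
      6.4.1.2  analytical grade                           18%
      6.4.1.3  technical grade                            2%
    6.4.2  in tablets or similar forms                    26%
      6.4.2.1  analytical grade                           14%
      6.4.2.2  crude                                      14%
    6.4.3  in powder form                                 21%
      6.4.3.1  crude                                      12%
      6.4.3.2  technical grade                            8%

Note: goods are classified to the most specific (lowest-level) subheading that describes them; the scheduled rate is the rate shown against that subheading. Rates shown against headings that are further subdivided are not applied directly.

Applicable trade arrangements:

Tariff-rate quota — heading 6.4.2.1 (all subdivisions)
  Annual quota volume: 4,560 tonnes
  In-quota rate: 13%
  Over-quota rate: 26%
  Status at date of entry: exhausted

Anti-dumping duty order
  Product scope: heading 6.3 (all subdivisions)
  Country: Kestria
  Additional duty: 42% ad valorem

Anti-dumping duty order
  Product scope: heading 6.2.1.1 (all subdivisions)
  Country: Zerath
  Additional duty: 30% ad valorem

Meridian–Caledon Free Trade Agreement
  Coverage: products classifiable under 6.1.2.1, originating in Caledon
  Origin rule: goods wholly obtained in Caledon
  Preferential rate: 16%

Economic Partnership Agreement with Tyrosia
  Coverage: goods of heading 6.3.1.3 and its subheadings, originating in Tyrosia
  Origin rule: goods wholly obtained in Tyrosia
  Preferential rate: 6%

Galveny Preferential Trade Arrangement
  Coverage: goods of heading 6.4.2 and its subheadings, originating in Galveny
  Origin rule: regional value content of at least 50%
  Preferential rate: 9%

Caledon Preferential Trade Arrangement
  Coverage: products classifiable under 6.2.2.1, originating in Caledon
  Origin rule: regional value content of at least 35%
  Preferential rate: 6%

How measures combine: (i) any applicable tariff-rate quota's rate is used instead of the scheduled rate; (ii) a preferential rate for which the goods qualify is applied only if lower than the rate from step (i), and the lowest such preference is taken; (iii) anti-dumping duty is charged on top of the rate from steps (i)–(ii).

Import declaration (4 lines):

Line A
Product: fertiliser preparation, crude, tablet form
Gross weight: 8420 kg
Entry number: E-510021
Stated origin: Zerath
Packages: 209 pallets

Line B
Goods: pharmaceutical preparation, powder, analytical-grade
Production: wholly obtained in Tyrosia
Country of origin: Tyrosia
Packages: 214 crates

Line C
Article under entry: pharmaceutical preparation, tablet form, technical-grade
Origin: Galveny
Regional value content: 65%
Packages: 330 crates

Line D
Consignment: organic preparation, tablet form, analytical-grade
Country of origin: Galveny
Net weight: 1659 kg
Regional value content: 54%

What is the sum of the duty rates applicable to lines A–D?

82%

Line A: fertiliser → 6.1; tablet form → 6.1.1; crude → 6.1.1.1. Scheduled 22%. No special measure applies. → 22%.
Line B: pharmaceutical → 6.3; powder → 6.3.3; analytical-grade → 6.3.3.3. Scheduled 34%. Tyrosia agreement on 6.3.1.3: 6.3.3.3 not covered. → 34%.
Line C: pharmaceutical → 6.3; tablet form → 6.3.2; technical-grade → 6.3.2.1. Scheduled 17%. Galveny agreement on 6.4.2: 6.3.2.1 not covered. → 17%.
Line D: organic → 6.4; tablet form → 6.4.2; analytical-grade → 6.4.2.1. Scheduled 14%. quota on 6.4.2.1 exhausted → over-quota 26%; Galveny agreement on 6.4.2: RVC ≥ 50% → 9% available; preferential 9%. → 9%.
Sum: 22% + 34% + 17% + 9% = 82%.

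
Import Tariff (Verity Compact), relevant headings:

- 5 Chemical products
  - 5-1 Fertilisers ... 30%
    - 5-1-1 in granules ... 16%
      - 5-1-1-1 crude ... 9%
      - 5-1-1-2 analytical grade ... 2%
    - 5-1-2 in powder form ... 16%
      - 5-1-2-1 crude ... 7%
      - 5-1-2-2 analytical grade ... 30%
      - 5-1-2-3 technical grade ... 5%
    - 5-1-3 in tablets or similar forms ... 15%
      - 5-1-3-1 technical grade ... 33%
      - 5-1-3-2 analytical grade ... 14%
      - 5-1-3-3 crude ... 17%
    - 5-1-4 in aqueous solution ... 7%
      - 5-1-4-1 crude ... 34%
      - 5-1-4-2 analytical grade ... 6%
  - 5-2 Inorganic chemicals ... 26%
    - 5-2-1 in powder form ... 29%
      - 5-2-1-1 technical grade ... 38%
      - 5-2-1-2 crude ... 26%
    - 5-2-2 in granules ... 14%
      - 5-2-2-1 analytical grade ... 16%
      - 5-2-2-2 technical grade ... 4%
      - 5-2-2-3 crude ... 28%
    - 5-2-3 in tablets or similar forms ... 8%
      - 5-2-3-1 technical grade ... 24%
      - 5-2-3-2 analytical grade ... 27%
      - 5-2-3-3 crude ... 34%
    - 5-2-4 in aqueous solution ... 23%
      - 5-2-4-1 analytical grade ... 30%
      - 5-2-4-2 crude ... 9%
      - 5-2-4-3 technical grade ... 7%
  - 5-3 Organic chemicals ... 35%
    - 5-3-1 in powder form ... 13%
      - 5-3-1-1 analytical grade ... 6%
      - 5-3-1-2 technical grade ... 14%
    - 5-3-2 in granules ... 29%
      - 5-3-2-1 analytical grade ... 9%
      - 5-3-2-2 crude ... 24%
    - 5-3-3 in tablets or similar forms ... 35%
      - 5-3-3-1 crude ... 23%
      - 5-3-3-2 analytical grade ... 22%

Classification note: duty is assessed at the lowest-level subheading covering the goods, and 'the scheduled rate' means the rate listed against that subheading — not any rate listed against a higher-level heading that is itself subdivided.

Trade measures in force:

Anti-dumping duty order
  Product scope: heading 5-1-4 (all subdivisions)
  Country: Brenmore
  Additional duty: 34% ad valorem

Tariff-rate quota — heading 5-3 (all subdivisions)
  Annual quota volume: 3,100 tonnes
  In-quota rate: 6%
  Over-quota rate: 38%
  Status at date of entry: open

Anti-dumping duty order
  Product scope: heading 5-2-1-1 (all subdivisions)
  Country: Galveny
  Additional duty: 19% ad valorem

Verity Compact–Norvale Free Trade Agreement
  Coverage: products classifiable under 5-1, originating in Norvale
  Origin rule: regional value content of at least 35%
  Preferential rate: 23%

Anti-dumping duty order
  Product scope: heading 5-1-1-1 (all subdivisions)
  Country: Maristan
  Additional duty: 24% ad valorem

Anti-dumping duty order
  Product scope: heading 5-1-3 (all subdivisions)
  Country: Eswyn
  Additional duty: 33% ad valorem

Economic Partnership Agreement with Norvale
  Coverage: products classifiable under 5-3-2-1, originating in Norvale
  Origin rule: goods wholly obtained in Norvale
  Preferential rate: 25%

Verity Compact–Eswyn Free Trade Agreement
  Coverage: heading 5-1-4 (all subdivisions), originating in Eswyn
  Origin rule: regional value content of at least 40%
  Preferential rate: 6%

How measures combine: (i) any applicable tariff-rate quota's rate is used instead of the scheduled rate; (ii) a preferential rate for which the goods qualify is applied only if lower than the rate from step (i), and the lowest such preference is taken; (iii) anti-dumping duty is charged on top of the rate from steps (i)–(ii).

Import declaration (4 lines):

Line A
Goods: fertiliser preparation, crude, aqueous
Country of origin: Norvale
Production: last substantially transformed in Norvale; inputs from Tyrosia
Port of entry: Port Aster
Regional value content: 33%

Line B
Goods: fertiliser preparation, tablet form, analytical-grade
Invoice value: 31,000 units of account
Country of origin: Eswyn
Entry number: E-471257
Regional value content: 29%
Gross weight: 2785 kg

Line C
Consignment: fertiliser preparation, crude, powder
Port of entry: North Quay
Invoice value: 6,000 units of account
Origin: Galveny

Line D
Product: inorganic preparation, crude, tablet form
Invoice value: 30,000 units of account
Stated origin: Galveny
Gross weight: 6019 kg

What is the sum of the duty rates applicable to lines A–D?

122%

Line A: fertiliser → 5-1; aqueous → 5-1-4; crude → 5-1-4-1. Scheduled 34%. Norvale agreement on 5-1: RVC < 35%; Norvale agreement on 5-3-2-1: 5-1-4-1 not covered. → 34%.
Line B: fertiliser → 5-1; tablet form → 5-1-3; analytical-grade → 5-1-3-2. Scheduled 14%. Eswyn agreement on 5-1-4: 5-1-3-2 not covered; anti-dumping (Eswyn, 5-1-3): +33%; total 14% + 33% = 47%. → 47%.
Line C: fertiliser → 5-1; powder → 5-1-2; crude → 5-1-2-1. Scheduled 7%. No special measure applies. → 7%.
Line D: inorganic → 5-2; tablet form → 5-2-3; crude → 5-2-3-3. Scheduled 34%. No special measure applies. → 34%.
Sum: 34% + 47% + 7% + 34% = 122%.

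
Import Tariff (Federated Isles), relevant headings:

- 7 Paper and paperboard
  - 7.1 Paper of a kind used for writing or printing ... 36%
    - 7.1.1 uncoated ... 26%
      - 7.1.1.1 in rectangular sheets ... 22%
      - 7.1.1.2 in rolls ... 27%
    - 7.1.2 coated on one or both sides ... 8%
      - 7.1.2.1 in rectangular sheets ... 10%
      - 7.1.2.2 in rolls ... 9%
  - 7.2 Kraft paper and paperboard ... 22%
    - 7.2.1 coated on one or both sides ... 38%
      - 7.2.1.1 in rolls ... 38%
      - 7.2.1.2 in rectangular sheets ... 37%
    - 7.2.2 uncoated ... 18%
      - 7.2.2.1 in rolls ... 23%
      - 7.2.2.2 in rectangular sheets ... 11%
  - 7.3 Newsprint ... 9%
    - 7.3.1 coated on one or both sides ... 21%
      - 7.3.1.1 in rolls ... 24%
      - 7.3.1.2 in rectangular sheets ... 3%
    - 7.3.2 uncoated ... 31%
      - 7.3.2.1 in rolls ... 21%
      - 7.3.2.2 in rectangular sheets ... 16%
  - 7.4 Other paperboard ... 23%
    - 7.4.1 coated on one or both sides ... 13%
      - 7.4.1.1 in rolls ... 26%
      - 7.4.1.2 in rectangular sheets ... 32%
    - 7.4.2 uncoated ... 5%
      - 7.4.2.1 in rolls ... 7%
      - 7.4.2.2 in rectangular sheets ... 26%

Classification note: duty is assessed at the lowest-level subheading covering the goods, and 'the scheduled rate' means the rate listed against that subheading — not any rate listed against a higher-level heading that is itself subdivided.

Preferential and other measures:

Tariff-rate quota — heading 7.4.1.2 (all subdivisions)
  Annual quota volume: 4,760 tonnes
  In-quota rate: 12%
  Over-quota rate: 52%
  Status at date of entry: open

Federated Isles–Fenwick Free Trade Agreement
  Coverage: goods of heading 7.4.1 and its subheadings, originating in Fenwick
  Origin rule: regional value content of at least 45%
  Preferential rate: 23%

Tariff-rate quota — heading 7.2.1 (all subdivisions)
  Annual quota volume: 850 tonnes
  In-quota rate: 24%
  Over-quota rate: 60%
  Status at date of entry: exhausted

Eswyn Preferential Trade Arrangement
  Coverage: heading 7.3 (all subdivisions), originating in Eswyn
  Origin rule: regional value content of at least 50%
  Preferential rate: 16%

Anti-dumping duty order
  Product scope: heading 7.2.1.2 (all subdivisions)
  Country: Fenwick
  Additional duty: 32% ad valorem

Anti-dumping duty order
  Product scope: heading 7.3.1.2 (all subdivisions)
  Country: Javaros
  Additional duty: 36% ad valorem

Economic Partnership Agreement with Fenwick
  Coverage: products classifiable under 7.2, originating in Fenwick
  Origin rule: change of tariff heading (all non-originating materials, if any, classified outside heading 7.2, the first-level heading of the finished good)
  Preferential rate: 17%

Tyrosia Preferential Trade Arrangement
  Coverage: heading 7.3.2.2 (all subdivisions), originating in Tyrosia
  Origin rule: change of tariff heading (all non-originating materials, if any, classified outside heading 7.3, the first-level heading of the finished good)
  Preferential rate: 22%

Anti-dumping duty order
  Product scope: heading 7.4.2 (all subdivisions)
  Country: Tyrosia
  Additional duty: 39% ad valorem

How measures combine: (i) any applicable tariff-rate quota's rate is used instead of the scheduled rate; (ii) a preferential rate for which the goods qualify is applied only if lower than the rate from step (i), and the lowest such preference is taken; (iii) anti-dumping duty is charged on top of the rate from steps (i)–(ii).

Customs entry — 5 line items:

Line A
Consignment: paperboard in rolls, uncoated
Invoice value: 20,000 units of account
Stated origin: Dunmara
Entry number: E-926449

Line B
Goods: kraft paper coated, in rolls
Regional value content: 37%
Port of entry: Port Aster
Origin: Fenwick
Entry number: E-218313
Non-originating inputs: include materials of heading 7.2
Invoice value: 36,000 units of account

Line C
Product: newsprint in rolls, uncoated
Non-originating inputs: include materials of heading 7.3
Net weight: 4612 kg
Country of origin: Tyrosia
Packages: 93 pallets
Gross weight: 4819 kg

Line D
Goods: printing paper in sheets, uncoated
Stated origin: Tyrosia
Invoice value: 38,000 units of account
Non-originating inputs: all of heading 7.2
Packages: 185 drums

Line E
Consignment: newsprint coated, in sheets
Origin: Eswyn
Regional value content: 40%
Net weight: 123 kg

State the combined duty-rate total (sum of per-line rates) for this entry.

Line A: paperboard → 7.4; uncoated → 7.4.2; in rolls → 7.4.2.1. Scheduled 7%. No special measure applies. → 7%.
Line B: kraft paper → 7.2; coated → 7.2.1; in rolls → 7.2.1.1. Scheduled 38%. quota on 7.2.1 exhausted → over-quota 60%; Fenwick agreement on 7.4.1: 7.2.1.1 not covered; Fenwick agreement on 7.2: CTH not met. → 60%.
Line C: newsprint → 7.3; uncoated → 7.3.2; in rolls → 7.3.2.1. Scheduled 21%. Tyrosia agreement on 7.3.2.2: 7.3.2.1 not covered. → 21%.
Line D: printing paper → 7.1; uncoated → 7.1.1; in sheets → 7.1.1.1. Scheduled 22%. Tyrosia agreement on 7.3.2.2: 7.1.1.1 not covered. → 22%.
Line E: newsprint → 7.3; coated → 7.3.1; in sheets → 7.3.1.2. Scheduled 3%. Eswyn agreement on 7.3: RVC < 50%. → 3%.
Sum: 7% + 60% + 21% + 22% + 3% = 113%.

113%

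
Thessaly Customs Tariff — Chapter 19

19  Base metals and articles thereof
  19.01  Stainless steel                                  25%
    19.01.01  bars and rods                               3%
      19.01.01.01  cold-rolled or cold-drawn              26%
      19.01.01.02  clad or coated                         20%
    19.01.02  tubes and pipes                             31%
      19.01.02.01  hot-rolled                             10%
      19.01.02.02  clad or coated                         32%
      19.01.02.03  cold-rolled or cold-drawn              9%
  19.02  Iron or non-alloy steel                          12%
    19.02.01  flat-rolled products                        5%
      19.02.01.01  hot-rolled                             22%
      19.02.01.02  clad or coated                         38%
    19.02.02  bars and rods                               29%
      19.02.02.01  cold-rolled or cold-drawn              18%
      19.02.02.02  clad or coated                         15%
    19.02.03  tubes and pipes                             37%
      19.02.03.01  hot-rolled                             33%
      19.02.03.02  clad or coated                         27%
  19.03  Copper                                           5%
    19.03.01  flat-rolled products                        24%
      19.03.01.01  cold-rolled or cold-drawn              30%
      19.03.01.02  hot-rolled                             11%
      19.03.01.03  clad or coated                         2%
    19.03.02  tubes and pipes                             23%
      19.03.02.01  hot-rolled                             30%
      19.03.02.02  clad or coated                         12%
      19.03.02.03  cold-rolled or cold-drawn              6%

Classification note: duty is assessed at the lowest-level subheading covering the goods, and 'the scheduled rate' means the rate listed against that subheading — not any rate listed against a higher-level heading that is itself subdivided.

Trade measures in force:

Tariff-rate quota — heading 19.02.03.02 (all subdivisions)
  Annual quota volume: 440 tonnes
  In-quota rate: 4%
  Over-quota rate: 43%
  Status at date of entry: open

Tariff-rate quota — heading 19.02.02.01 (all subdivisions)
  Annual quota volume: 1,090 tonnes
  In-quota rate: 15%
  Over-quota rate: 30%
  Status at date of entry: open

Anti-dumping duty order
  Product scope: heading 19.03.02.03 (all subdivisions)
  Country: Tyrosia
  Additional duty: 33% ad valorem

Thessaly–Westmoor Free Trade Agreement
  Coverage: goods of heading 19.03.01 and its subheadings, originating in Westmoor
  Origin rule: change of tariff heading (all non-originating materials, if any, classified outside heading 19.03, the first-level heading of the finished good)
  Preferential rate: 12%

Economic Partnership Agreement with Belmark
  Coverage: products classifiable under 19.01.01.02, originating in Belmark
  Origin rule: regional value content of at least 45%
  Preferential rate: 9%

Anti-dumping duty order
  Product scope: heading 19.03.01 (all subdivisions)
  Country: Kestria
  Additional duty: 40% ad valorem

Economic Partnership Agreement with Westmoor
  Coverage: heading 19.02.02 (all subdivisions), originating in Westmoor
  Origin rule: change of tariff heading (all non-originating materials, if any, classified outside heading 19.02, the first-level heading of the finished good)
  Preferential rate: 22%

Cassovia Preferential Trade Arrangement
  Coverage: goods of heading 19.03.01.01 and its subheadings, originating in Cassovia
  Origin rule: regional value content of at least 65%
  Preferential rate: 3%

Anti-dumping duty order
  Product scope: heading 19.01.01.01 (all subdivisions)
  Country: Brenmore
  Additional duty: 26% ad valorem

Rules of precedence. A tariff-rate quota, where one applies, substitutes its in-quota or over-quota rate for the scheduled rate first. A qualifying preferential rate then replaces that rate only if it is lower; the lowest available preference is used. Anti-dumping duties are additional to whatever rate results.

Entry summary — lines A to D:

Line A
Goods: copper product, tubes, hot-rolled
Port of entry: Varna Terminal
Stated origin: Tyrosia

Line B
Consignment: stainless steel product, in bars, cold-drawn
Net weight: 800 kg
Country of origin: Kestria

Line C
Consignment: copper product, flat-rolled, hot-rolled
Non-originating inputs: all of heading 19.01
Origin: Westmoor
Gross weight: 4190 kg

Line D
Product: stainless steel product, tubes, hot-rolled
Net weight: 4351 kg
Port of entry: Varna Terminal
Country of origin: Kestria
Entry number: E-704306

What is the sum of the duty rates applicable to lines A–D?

77%

Line A: copper → 19.03; tubes → 19.03.02; hot-rolled → 19.03.02.01. Scheduled 30%. No special measure applies. → 30%.
Line B: stainless steel → 19.01; in bars → 19.01.01; cold-drawn → 19.01.01.01. Scheduled 26%. No special measure applies. → 26%.
Line C: copper → 19.03; flat-rolled → 19.03.01; hot-rolled → 19.03.01.02. Scheduled 11%. Westmoor agreement on 19.03.01: CTH met → 12% available; Westmoor agreement on 19.02.02: 19.03.01.02 not covered; preference 12% not lower than 11% → no reduction. → 11%.
Line D: stainless steel → 19.01; tubes → 19.01.02; hot-rolled → 19.01.02.01. Scheduled 10%. No special measure applies. → 10%.
Sum: 30% + 26% + 11% + 10% = 77%.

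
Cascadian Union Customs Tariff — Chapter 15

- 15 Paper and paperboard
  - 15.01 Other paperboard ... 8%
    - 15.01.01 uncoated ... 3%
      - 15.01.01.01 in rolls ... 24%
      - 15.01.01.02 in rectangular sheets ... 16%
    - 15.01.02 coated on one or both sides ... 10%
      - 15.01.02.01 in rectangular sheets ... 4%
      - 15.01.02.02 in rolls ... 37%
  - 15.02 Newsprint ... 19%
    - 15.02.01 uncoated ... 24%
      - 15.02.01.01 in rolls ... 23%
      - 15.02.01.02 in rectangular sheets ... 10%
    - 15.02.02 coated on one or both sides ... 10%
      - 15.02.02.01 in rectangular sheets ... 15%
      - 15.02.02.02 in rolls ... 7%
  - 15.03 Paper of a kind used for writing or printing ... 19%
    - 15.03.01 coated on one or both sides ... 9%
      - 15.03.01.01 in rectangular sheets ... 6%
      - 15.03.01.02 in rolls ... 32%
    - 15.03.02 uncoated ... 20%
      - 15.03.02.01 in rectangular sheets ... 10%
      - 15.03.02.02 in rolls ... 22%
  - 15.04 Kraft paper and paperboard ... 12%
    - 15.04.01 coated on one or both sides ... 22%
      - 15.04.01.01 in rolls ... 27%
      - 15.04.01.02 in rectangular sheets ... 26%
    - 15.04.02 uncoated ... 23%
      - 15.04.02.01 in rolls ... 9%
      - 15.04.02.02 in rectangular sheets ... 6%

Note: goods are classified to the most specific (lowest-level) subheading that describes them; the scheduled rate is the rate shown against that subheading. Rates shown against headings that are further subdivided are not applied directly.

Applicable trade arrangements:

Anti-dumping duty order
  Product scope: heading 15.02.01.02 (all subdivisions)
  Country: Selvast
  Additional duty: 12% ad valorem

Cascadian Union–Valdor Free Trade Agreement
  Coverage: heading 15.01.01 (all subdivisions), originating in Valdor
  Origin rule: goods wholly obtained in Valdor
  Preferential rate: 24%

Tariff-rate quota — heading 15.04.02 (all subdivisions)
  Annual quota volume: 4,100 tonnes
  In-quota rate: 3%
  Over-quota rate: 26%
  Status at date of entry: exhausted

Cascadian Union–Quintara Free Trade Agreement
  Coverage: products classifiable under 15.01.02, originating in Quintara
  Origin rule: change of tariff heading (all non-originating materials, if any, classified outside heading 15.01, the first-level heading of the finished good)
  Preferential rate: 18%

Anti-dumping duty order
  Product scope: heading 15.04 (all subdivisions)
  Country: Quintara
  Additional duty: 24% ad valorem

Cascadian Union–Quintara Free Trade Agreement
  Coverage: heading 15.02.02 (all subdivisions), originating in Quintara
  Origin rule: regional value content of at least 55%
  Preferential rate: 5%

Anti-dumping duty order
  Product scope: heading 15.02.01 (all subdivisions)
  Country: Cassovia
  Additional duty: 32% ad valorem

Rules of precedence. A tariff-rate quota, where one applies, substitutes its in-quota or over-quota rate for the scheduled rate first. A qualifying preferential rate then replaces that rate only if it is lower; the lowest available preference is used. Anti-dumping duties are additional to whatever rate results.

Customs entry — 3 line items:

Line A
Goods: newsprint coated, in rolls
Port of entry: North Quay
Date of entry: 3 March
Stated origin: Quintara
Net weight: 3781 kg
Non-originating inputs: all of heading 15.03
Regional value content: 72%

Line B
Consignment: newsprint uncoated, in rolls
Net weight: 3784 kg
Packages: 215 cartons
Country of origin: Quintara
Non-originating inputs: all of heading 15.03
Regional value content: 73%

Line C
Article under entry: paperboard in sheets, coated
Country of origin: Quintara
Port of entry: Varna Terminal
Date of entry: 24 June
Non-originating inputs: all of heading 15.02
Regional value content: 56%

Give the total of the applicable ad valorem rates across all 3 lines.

Line A: newsprint → 15.02; coated → 15.02.02; in rolls → 15.02.02.02. Scheduled 7%. Quintara agreement on 15.01.02: 15.02.02.02 not covered; Quintara agreement on 15.02.02: RVC ≥ 55% → 5% available; preferential 5%. → 5%.
Line B: newsprint → 15.02; uncoated → 15.02.01; in rolls → 15.02.01.01. Scheduled 23%. Quintara agreement on 15.01.02: 15.02.01.01 not covered; Quintara agreement on 15.02.02: 15.02.01.01 not covered. → 23%.
Line C: paperboard → 15.01; coated → 15.01.02; in sheets → 15.01.02.01. Scheduled 4%. Quintara agreement on 15.01.02: CTH met → 18% available; Quintara agreement on 15.02.02: 15.01.02.01 not covered; preference 18% not lower than 4% → no reduction. → 4%.
Sum: 5% + 23% + 4% = 32%.

32%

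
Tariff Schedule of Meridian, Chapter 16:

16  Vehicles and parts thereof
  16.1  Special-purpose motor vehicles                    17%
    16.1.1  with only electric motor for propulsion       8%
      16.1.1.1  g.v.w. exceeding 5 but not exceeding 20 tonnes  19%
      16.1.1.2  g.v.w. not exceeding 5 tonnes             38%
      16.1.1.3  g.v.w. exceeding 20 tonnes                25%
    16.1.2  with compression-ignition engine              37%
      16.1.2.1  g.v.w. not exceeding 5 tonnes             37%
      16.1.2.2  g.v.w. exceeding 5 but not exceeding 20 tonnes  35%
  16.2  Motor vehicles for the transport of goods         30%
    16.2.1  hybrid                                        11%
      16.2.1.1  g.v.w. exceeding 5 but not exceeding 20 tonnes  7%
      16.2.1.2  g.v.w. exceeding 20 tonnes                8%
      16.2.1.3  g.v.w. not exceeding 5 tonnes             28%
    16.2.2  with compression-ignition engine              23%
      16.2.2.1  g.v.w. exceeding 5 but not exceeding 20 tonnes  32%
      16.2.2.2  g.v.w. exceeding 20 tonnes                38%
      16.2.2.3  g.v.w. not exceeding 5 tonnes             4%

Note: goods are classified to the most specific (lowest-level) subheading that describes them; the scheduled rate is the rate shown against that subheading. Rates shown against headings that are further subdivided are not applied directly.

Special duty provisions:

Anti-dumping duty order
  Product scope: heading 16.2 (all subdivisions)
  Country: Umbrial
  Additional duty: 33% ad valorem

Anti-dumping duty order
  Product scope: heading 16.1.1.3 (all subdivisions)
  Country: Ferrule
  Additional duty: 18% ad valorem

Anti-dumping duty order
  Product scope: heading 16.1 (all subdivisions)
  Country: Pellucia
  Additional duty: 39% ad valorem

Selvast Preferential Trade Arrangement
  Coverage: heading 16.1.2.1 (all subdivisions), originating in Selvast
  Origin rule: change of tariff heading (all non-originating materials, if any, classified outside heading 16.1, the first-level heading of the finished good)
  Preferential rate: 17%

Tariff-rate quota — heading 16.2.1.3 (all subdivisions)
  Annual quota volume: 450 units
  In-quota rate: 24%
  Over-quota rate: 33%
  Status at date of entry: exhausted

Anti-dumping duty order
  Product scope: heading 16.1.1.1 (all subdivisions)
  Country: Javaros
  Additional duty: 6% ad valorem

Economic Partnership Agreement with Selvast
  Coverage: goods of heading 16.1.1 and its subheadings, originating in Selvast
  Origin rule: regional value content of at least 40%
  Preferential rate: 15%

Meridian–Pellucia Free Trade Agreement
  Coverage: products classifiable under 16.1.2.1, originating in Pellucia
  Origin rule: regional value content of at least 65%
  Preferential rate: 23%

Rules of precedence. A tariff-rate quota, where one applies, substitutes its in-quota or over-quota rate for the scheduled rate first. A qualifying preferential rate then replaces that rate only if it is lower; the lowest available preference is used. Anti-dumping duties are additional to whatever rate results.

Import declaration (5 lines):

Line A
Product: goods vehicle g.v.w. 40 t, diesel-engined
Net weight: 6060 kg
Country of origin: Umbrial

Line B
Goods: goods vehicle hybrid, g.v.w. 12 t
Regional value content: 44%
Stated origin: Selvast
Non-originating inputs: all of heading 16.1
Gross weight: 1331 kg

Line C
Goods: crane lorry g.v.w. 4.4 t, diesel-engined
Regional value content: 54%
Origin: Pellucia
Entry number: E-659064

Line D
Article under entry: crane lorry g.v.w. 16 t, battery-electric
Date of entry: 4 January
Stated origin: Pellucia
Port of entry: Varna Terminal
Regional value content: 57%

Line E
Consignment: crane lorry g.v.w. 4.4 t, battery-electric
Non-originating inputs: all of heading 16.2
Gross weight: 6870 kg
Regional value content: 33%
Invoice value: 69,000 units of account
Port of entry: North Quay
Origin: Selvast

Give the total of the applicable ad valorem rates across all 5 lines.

Line A: goods vehicle → 16.2; diesel-engined → 16.2.2; g.v.w. 40 t → 16.2.2.2. Scheduled 38%. anti-dumping (Umbrial, 16.2): +33%; total 38% + 33% = 71%. → 71%.
Line B: goods vehicle → 16.2; hybrid → 16.2.1; g.v.w. 12 t → 16.2.1.1. Scheduled 7%. Selvast agreement on 16.1.2.1: 16.2.1.1 not covered; Selvast agreement on 16.1.1: 16.2.1.1 not covered. → 7%.
Line C: crane lorry → 16.1; diesel-engined → 16.1.2; g.v.w. 4.4 t → 16.1.2.1. Scheduled 37%. Pellucia agreement on 16.1.2.1: RVC < 65%; anti-dumping (Pellucia, 16.1): +39%; total 37% + 39% = 76%. → 76%.
Line D: crane lorry → 16.1; battery-electric → 16.1.1; g.v.w. 16 t → 16.1.1.1. Scheduled 19%. Pellucia agreement on 16.1.2.1: 16.1.1.1 not covered; anti-dumping (Pellucia, 16.1): +39%; total 19% + 39% = 58%. → 58%.
Line E: crane lorry → 16.1; battery-electric → 16.1.1; g.v.w. 4.4 t → 16.1.1.2. Scheduled 38%. Selvast agreement on 16.1.2.1: 16.1.1.2 not covered; Selvast agreement on 16.1.1: RVC < 40%. → 38%.
Sum: 71% + 7% + 76% + 58% + 38% = 250%.

250%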